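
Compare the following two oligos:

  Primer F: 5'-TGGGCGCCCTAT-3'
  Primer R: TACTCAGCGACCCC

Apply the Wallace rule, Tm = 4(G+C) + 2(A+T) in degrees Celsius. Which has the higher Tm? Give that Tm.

Primer R, 46°C

Primer F: A+T=4, G+C=8 → Tm = 2(4)+4(8) = 40°C
Primer R: A+T=5, G+C=9 → Tm = 2(5)+4(9) = 46°C
40°C vs 46°C → primer R is higher.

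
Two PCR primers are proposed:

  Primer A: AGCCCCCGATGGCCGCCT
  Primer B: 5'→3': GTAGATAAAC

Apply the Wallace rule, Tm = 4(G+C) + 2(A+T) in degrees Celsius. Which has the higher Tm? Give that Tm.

Primer A: A+T=4, G+C=14 → Tm = 2(4)+4(14) = 64°C
Primer B: A+T=7, G+C=3 → Tm = 2(7)+4(3) = 26°C
64°C vs 26°C → primer A is higher.

Primer A, 64°C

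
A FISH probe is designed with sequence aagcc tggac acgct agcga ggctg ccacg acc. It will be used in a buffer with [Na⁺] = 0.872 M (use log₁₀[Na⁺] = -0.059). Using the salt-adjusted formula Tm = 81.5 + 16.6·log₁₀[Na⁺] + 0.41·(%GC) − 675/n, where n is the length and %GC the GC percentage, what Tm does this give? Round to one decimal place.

87.4°C

Length n = 33. Scanning the sequence gives C=12, A=8, G=10, T=3.
G+C = 22, so %GC = 22/33 × 100 = 66.667%
Salt term: 16.6 × (-0.059) = -0.979
GC term: 0.41 × 66.667 = 27.333; length term: −675/33 = −20.455
Tm = 81.5 + (-0.979) + 27.333 − 20.455 = 87.399 → 87.4°C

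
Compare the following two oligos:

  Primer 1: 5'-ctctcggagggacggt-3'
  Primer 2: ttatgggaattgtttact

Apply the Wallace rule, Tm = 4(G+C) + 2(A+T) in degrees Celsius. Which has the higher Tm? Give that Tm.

Primer 1, 54°C

Primer 1: A+T=5, G+C=11 → Tm = 2(5)+4(11) = 54°C
Primer 2: A+T=13, G+C=5 → Tm = 2(13)+4(5) = 46°C
54°C vs 46°C → primer 1 is higher.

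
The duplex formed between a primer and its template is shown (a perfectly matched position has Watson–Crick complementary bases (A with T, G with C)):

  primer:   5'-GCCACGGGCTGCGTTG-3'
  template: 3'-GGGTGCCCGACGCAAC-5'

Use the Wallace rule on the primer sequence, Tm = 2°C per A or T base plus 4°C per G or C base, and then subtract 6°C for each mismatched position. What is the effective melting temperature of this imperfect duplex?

50°C

Primer base counts: A=1, T=3, G=7, C=5 → A+T=4, G+C=12
Perfect-match Tm = 2(4) + 4(12) = 8 + 48 = 56°C
Mismatches (positions where the bases are not complementary): 1 (at position 1)
Effective Tm = 56 − 1×6 = 56 − 6 = 50°C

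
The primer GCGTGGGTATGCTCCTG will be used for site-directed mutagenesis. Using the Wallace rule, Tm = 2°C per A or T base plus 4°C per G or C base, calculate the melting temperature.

Counting bases: C=4, T=5, G=7, A=1
A+T = 6, G+C = 11
Tm = 4·11 + 2·6 = 44 + 12 = 56°C

56°C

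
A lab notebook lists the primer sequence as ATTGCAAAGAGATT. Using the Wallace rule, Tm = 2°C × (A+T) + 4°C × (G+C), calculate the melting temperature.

36°C

Scanning the sequence gives T=4, G=3, C=1, A=6.
AT pairs contribute 10, GC pairs contribute 4.
Tm = 4·4 + 2·10 = 16 + 20 = 36°C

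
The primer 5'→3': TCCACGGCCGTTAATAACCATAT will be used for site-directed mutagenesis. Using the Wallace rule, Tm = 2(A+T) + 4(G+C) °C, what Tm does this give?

Scanning the sequence gives A=7, G=3, T=6, C=7.
AT pairs contribute 13, GC pairs contribute 10.
Tm = 4·10 + 2·13 = 40 + 26 = 66°C

66°C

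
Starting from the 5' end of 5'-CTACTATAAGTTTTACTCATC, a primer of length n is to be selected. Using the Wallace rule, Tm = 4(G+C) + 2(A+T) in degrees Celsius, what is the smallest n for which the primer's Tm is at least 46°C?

n = 18

First 17 bases: CTACTATAAGTTTTACT → Tm = 42°C (< 46°C)
First 18 bases: CTACTATAAGTTTTACTC → Tm = 46°C (≥ 46°C)
Since every base adds ≥2°C, Tm only increases with n, so the threshold is first crossed at n = 18.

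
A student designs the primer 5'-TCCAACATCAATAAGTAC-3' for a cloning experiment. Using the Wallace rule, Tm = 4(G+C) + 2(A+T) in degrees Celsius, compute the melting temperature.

Base counts: A=8, G=1, T=4, C=5
A+T = 12, G+C = 6
Tm = 2(12) + 4(6) = 24 + 24 = 48°C

48°C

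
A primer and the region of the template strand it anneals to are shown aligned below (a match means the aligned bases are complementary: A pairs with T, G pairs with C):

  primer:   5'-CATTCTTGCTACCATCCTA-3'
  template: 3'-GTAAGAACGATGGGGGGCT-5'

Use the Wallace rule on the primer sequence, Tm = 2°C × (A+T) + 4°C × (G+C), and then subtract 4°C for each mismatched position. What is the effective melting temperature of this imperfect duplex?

42°C

Primer base counts: A=4, T=7, G=1, C=7 → A+T=11, G+C=8
Perfect-match Tm = 2(11) + 4(8) = 22 + 32 = 54°C
Mismatches (positions where the bases are not complementary): 3 (at positions 14, 15, 18)
Effective Tm = 54 − 3×4 = 54 − 12 = 42°C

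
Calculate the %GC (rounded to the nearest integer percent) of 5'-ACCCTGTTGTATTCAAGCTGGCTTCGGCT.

52%

Base counts: G=7, A=4, C=8, T=10
G+C = 7 + 8 = 15 out of 29 bases
%GC = 15/29 × 100 = 51.72% ≈ 52%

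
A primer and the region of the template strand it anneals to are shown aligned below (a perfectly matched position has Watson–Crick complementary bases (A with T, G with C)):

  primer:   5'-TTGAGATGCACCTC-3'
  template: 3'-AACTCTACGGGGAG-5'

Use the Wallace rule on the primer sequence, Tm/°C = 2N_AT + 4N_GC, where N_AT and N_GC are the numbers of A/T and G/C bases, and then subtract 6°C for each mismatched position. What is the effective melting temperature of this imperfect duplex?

36°C

Primer base counts: A=3, T=4, G=3, C=4 → A+T=7, G+C=7
Perfect-match Tm = 2(7) + 4(7) = 14 + 28 = 42°C
Mismatches (positions where the bases are not complementary): 1 (at position 10)
Effective Tm = 42 − 1×6 = 42 − 6 = 36°C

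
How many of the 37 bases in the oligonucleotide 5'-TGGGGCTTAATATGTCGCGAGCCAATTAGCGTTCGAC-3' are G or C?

Counting bases: G=11, A=8, C=8, T=10
Total G or C: 11 + 8 = 19

19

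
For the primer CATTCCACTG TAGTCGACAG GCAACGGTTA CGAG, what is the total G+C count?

Counting bases: G=9, A=9, C=9, T=7
Total G or C: 9 + 9 = 18

18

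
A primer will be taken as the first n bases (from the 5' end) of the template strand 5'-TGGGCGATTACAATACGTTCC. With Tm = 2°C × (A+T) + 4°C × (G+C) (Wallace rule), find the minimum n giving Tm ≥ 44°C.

First 15 bases: TGGGCGATTACAATA → Tm = 42°C (< 44°C)
First 16 bases: TGGGCGATTACAATAC → Tm = 46°C (≥ 44°C)
Each additional base adds 2°C (A/T) or 4°C (G/C), so Tm is non-decreasing in n; n = 16 is the first length to reach 44°C.

n = 16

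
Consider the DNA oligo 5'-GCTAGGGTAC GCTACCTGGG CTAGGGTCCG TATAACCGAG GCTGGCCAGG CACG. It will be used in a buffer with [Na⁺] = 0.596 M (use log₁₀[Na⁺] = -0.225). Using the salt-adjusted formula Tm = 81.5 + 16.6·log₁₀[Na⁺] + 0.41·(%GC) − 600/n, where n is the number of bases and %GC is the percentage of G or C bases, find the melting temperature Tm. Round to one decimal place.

Length n = 54. Base counts: G=20, T=9, A=10, C=15
G+C = 35, so %GC = 35/54 × 100 = 64.815%
Salt term: 16.6 × (-0.225) = -3.735
GC term: 0.41 × 64.815 = 26.574; length term: −600/54 = −11.111
Tm = 81.5 + (-3.735) + 26.574 − 11.111 = 93.228 → 93.2°C

93.2°C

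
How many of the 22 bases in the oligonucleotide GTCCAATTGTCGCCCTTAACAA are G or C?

10

Base counts: A=6, G=3, T=6, C=7
Total G or C: 3 + 7 = 10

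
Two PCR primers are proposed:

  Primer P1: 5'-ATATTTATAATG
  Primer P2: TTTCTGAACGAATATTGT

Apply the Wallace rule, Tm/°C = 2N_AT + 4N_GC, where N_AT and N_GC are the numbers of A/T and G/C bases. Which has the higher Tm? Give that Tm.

Primer P2, 46°C

Primer P1: A+T=11, G+C=1 → Tm = 2(11)+4(1) = 26°C
Primer P2: A+T=13, G+C=5 → Tm = 2(13)+4(5) = 46°C
26°C vs 46°C → primer P2 is higher.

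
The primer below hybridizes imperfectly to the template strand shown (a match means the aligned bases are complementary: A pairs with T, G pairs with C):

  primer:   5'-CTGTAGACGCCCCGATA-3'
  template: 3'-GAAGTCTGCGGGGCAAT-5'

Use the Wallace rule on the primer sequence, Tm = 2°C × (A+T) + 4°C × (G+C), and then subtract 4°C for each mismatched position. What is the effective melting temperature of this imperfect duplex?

42°C

Primer base counts: A=4, T=3, G=4, C=6 → A+T=7, G+C=10
Perfect-match Tm = 2(7) + 4(10) = 14 + 40 = 54°C
Mismatches (positions where the bases are not complementary): 3 (at positions 3, 4, 15)
Effective Tm = 54 − 3×4 = 54 − 12 = 42°C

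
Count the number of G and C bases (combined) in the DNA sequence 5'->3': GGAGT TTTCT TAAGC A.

Base counts: T=6, A=4, C=2, G=4
Total G or C: 4 + 2 = 6

6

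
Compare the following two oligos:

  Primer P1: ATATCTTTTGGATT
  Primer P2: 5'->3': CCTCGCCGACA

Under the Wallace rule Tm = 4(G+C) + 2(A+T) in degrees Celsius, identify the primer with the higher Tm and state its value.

Primer P2, 38°C

Primer P1: A+T=11, G+C=3 → Tm = 2(11)+4(3) = 34°C
Primer P2: A+T=3, G+C=8 → Tm = 2(3)+4(8) = 38°C
34°C vs 38°C → primer P2 is higher.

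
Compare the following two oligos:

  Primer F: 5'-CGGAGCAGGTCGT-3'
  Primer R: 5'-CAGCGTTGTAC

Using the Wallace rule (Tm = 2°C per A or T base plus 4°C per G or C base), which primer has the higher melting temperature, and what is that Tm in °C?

Primer F: A+T=4, G+C=9 → Tm = 2(4)+4(9) = 44°C
Primer R: A+T=5, G+C=6 → Tm = 2(5)+4(6) = 34°C
44°C vs 34°C → primer F is higher.

Primer F, 44°C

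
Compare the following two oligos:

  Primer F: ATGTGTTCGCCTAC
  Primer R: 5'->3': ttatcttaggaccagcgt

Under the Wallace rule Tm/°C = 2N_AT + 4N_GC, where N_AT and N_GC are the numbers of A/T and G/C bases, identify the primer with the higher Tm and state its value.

Primer R, 52°C

Primer F: A+T=7, G+C=7 → Tm = 2(7)+4(7) = 42°C
Primer R: A+T=10, G+C=8 → Tm = 2(10)+4(8) = 52°C
42°C vs 52°C → primer R is higher.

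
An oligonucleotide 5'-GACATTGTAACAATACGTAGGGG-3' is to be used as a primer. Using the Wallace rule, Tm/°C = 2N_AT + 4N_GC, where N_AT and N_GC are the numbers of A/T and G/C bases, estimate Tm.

66°C

Base counts: C=3, G=7, A=8, T=5
So N_AT = 13 and N_GC = 10.
Tm = 2×13 + 4×10 = 66°C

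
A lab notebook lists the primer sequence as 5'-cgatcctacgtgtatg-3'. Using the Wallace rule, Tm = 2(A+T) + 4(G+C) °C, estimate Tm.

Counting bases: G=4, C=4, T=5, A=3
A+T = 8, G+C = 8
Tm = 2(8) + 4(8) = 16 + 32 = 48°C

48°C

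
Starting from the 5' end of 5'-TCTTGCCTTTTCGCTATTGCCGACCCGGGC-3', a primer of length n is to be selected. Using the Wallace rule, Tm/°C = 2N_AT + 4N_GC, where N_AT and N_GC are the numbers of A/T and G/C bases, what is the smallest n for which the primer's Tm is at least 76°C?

First 24 bases: TCTTGCCTTTTCGCTATTGCCGAC → Tm = 72°C (< 76°C)
First 25 bases: TCTTGCCTTTTCGCTATTGCCGACC → Tm = 76°C (≥ 76°C)
Since every base adds ≥2°C, Tm only increases with n, so the threshold is first crossed at n = 25.

n = 25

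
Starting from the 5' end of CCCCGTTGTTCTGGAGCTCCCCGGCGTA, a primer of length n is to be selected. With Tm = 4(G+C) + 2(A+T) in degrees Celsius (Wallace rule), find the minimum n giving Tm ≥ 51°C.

First 15 bases: CCCCGTTGTTCTGGA → Tm = 48°C (< 51°C)
First 16 bases: CCCCGTTGTTCTGGAG → Tm = 52°C (≥ 51°C)
Each additional base adds 2°C (A/T) or 4°C (G/C), so Tm is non-decreasing in n; n = 16 is the first length to reach 51°C.

n = 16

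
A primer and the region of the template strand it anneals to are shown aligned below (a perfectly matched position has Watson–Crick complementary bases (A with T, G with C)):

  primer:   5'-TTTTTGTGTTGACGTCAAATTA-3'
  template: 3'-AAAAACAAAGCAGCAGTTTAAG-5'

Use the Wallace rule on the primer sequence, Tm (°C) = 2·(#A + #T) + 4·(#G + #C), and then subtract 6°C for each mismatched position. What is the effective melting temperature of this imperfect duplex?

32°C

Primer base counts: A=5, T=11, G=4, C=2 → A+T=16, G+C=6
Perfect-match Tm = 2(16) + 4(6) = 32 + 24 = 56°C
Mismatches (positions where the bases are not complementary): 4 (at positions 8, 10, 12, 22)
Effective Tm = 56 − 4×6 = 56 − 24 = 32°C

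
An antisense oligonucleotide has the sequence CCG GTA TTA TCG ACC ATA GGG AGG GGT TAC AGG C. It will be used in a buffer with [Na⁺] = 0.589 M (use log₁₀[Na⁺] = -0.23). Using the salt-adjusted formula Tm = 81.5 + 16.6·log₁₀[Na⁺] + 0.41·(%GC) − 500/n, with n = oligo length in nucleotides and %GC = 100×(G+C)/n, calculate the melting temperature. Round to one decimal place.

85.9°C

Length n = 34. Counting bases: G=12, T=7, C=7, A=8
G+C = 19, so %GC = 19/34 × 100 = 55.882%
Salt term: 16.6 × (-0.23) = -3.818
GC term: 0.41 × 55.882 = 22.912; length term: −500/34 = −14.706
Tm = 81.5 + (-3.818) + 22.912 − 14.706 = 85.888 → 85.9°C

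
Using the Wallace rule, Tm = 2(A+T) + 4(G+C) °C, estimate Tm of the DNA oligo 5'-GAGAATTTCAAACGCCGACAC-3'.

62°C

Counting bases: T=3, C=6, A=8, G=4
So N_AT = 11 and N_GC = 10.
Tm = 2(11) + 4(10) = 22 + 40 = 62°C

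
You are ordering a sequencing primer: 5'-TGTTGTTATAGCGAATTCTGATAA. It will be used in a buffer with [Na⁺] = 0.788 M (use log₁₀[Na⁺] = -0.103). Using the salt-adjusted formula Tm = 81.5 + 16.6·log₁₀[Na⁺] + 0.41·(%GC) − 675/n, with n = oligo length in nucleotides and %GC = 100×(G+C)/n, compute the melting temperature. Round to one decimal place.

Length n = 24. A=7, T=10, C=2, G=5
G+C = 7, so %GC = 7/24 × 100 = 29.167%
Salt term: 16.6 × (-0.103) = -1.71
GC term: 0.41 × 29.167 = 11.958; length term: −675/24 = −28.125
Tm = 81.5 + (-1.71) + 11.958 − 28.125 = 63.623 → 63.6°C

63.6°C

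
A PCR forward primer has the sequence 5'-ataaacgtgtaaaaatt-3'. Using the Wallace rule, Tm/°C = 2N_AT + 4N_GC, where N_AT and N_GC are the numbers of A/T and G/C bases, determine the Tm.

Counting bases: A=9, G=2, C=1, T=5
AT pairs contribute 14, GC pairs contribute 3.
Tm = 4·3 + 2·14 = 12 + 28 = 40°C

40°C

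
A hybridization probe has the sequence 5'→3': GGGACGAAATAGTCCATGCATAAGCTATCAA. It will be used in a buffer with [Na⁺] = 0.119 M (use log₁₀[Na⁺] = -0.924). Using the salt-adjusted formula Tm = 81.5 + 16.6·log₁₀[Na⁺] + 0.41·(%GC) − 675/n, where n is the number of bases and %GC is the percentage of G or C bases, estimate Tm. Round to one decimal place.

Length n = 31. Counting bases: G=7, A=12, T=6, C=6
G+C = 13, so %GC = 13/31 × 100 = 41.935%
Salt term: 16.6 × (-0.924) = -15.338
GC term: 0.41 × 41.935 = 17.193; length term: −675/31 = −21.774
Tm = 81.5 + (-15.338) + 17.193 − 21.774 = 61.581 → 61.6°C

61.6°C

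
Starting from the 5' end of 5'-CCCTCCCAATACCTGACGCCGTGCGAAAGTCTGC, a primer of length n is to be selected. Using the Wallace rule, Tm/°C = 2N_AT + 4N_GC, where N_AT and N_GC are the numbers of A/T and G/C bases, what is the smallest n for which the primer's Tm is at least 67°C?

First 20 bases: CCCTCCCAATACCTGACGCC → Tm = 66°C (< 67°C)
First 21 bases: CCCTCCCAATACCTGACGCCG → Tm = 70°C (≥ 67°C)
Each additional base adds 2°C (A/T) or 4°C (G/C), so Tm is non-decreasing in n; n = 21 is the first length to reach 67°C.

n = 21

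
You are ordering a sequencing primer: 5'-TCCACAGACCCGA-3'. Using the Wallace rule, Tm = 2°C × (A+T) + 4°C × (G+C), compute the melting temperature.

42°C

C=6, T=1, G=2, A=4
A+T = 5, G+C = 8
Tm = 4·8 + 2·5 = 32 + 10 = 42°C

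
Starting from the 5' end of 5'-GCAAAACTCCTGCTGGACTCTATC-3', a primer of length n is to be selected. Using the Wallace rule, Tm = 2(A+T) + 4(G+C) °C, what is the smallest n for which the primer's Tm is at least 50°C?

First 15 bases: GCAAAACTCCTGCTG → Tm = 46°C (< 50°C)
First 16 bases: GCAAAACTCCTGCTGG → Tm = 50°C (≥ 50°C)
Since every base adds ≥2°C, Tm only increases with n, so the threshold is first crossed at n = 16.

n = 16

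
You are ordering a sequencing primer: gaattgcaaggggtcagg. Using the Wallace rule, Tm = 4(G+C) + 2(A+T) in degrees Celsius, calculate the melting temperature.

56°C

Scanning the sequence gives G=8, T=3, C=2, A=5.
A+T = 8, G+C = 10
Tm = 2(8) + 4(10) = 16 + 40 = 56°C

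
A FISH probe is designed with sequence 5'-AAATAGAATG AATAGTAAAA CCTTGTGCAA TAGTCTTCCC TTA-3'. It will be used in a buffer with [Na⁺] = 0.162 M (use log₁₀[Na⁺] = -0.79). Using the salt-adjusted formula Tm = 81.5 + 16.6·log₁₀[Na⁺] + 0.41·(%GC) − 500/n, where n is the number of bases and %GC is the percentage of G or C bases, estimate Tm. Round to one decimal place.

69.2°C

Length n = 43. Counting bases: G=6, C=7, T=13, A=17
G+C = 13, so %GC = 13/43 × 100 = 30.233%
Salt term: 16.6 × (-0.79) = -13.114
GC term: 0.41 × 30.233 = 12.396; length term: −500/43 = −11.628
Tm = 81.5 + (-13.114) + 12.396 − 11.628 = 69.154 → 69.2°C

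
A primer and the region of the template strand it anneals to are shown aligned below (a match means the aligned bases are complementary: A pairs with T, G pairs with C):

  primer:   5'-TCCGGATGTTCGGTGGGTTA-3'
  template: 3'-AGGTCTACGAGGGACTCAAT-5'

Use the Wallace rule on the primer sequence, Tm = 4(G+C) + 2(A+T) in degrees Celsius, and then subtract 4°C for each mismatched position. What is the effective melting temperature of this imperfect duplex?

Primer base counts: A=2, T=7, G=8, C=3 → A+T=9, G+C=11
Perfect-match Tm = 2(9) + 4(11) = 18 + 44 = 62°C
Mismatches (positions where the bases are not complementary): 5 (at positions 4, 9, 12, 13, 16)
Effective Tm = 62 − 5×4 = 62 − 20 = 42°C

42°C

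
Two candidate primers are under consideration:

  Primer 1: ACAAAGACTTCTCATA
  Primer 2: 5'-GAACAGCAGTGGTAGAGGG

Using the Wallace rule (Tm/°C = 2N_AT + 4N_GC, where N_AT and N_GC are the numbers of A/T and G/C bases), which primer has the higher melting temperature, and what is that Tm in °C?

Primer 1: A+T=11, G+C=5 → Tm = 2(11)+4(5) = 42°C
Primer 2: A+T=8, G+C=11 → Tm = 2(8)+4(11) = 60°C
42°C vs 60°C → primer 2 is higher.

Primer 2, 60°C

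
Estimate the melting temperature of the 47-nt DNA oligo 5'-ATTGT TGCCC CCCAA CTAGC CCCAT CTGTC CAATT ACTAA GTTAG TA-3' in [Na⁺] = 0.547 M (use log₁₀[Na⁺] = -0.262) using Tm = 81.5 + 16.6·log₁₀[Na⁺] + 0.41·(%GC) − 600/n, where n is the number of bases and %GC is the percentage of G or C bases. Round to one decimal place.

Length n = 47. Counting bases: T=14, A=12, G=6, C=15
G+C = 21, so %GC = 21/47 × 100 = 44.681%
Salt term: 16.6 × (-0.262) = -4.349
GC term: 0.41 × 44.681 = 18.319; length term: −600/47 = −12.766
Tm = 81.5 + (-4.349) + 18.319 − 12.766 = 82.704 → 82.7°C

82.7°C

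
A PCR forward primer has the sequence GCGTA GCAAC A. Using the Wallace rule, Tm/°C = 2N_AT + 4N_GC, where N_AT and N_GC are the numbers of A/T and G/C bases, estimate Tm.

Base counts: G=3, T=1, C=3, A=4
AT pairs contribute 5, GC pairs contribute 6.
Tm = 2×5 + 4×6 = 34°C

34°C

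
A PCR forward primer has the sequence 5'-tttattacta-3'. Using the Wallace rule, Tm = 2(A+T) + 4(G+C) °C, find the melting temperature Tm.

22°C

Scanning the sequence gives T=6, A=3, C=1, G=0.
So N_AT = 9 and N_GC = 1.
Tm = 4·1 + 2·9 = 4 + 18 = 22°C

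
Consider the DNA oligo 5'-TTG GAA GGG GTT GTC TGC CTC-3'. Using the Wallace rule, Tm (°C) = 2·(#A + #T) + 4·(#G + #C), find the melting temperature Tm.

Base counts: G=8, C=4, T=7, A=2
A+T = 9, G+C = 12
Tm = 4·12 + 2·9 = 48 + 18 = 66°C

66°C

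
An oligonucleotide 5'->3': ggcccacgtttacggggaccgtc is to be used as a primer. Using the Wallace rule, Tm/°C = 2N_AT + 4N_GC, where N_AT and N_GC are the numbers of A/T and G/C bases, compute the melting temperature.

78°C

A=3, G=8, C=8, T=4
A+T = 7, G+C = 16
Tm = 4·16 + 2·7 = 64 + 14 = 78°C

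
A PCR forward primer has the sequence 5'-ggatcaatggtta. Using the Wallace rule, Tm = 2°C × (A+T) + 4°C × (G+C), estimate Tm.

36°C

Base counts: C=1, G=4, T=4, A=4
AT pairs contribute 8, GC pairs contribute 5.
Tm = 2×8 + 4×5 = 36°C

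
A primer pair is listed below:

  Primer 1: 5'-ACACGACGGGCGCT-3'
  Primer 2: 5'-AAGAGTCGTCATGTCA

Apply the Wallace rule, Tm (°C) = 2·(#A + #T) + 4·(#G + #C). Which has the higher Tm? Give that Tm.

Primer 1: A+T=4, G+C=10 → Tm = 2(4)+4(10) = 48°C
Primer 2: A+T=9, G+C=7 → Tm = 2(9)+4(7) = 46°C
48°C vs 46°C → primer 1 is higher.

Primer 1, 48°C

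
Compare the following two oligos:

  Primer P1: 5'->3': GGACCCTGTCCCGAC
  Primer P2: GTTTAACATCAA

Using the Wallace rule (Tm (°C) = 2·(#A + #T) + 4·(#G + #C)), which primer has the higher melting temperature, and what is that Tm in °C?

Primer P1: A+T=4, G+C=11 → Tm = 2(4)+4(11) = 52°C
Primer P2: A+T=9, G+C=3 → Tm = 2(9)+4(3) = 30°C
52°C vs 30°C → primer P1 is higher.

Primer P1, 52°C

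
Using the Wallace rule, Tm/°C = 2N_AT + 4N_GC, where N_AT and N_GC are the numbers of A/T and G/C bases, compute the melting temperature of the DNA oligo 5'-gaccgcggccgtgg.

Scanning the sequence gives G=7, A=1, C=5, T=1.
A+T = 2, G+C = 12
Tm = 2×2 + 4×12 = 52°C

52°C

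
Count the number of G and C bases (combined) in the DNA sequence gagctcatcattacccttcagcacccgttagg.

Base counts: C=11, G=6, T=8, A=7
Total G or C: 6 + 11 = 17

17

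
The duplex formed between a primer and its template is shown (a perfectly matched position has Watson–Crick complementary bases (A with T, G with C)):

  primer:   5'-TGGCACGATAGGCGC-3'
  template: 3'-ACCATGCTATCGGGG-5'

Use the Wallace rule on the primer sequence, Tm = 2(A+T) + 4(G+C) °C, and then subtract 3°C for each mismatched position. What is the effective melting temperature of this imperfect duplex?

41°C

Primer base counts: A=3, T=2, G=6, C=4 → A+T=5, G+C=10
Perfect-match Tm = 2(5) + 4(10) = 10 + 40 = 50°C
Mismatches (positions where the bases are not complementary): 3 (at positions 4, 12, 14)
Effective Tm = 50 − 3×3 = 50 − 9 = 41°C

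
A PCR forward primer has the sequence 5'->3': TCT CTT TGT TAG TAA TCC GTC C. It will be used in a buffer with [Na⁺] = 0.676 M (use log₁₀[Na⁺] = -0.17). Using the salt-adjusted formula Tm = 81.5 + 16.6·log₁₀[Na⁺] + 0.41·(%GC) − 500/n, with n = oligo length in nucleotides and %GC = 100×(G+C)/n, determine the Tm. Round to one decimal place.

Length n = 22. Scanning the sequence gives G=3, T=10, C=6, A=3.
G+C = 9, so %GC = 9/22 × 100 = 40.909%
Salt term: 16.6 × (-0.17) = -2.822
GC term: 0.41 × 40.909 = 16.773; length term: −500/22 = −22.727
Tm = 81.5 + (-2.822) + 16.773 − 22.727 = 72.724 → 72.7°C

72.7°C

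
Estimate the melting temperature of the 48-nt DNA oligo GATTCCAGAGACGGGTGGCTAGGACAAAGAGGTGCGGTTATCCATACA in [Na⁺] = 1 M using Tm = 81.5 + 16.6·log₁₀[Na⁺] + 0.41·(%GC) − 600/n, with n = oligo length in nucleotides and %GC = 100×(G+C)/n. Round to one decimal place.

Length n = 48. Scanning the sequence gives T=9, A=14, C=9, G=16.
G+C = 25, so %GC = 25/48 × 100 = 52.083%
Salt term: 16.6 × (0) = 0
GC term: 0.41 × 52.083 = 21.354; length term: −600/48 = −12.5
Tm = 81.5 + (0) + 21.354 − 12.5 = 90.354 → 90.4°C

90.4°C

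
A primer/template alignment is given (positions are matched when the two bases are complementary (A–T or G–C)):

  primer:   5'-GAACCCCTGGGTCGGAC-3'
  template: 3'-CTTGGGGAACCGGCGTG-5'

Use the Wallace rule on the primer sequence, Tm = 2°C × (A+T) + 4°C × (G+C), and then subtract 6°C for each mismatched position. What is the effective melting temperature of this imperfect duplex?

40°C

Primer base counts: A=3, T=2, G=6, C=6 → A+T=5, G+C=12
Perfect-match Tm = 2(5) + 4(12) = 10 + 48 = 58°C
Mismatches (positions where the bases are not complementary): 3 (at positions 9, 12, 15)
Effective Tm = 58 − 3×6 = 58 − 18 = 40°C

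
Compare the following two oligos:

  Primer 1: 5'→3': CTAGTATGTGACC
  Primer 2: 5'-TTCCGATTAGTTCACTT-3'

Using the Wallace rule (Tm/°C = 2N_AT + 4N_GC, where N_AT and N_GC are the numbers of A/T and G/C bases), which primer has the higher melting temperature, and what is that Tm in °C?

Primer 2, 46°C

Primer 1: A+T=7, G+C=6 → Tm = 2(7)+4(6) = 38°C
Primer 2: A+T=11, G+C=6 → Tm = 2(11)+4(6) = 46°C
38°C vs 46°C → primer 2 is higher.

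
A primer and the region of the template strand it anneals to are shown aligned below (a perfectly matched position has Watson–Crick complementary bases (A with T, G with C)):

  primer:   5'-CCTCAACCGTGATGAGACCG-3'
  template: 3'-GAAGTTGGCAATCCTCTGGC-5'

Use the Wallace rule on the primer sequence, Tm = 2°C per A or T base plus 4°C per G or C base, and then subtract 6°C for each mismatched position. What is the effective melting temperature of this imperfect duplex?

Primer base counts: A=5, T=3, G=5, C=7 → A+T=8, G+C=12
Perfect-match Tm = 2(8) + 4(12) = 16 + 48 = 64°C
Mismatches (positions where the bases are not complementary): 3 (at positions 2, 11, 13)
Effective Tm = 64 − 3×6 = 64 − 18 = 46°C

46°C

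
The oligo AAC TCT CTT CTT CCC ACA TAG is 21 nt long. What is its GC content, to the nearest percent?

43%

Counting bases: C=8, A=5, T=7, G=1
G+C = 1 + 8 = 9 out of 21 bases
%GC = 9/21 × 100 = 42.86% ≈ 43%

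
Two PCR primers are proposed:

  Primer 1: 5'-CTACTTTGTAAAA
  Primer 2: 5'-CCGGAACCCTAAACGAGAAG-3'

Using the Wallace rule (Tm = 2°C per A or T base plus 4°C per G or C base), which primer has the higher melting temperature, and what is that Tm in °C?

Primer 2, 62°C

Primer 1: A+T=10, G+C=3 → Tm = 2(10)+4(3) = 32°C
Primer 2: A+T=9, G+C=11 → Tm = 2(9)+4(11) = 62°C
32°C vs 62°C → primer 2 is higher.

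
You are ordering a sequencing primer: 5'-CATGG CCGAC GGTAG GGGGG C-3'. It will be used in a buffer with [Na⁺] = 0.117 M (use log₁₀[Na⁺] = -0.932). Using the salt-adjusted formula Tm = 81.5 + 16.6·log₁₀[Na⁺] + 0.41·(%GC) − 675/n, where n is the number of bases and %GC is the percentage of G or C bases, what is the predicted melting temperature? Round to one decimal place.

Length n = 21. Scanning the sequence gives G=11, C=5, A=3, T=2.
G+C = 16, so %GC = 16/21 × 100 = 76.19%
Salt term: 16.6 × (-0.932) = -15.471
GC term: 0.41 × 76.19 = 31.238; length term: −675/21 = −32.143
Tm = 81.5 + (-15.471) + 31.238 − 32.143 = 65.124 → 65.1°C

65.1°C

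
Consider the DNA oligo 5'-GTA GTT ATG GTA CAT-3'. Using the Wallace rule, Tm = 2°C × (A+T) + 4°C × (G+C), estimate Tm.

Scanning the sequence gives C=1, T=6, G=4, A=4.
A+T = 10, G+C = 5
Tm = 2(10) + 4(5) = 20 + 20 = 40°C

40°C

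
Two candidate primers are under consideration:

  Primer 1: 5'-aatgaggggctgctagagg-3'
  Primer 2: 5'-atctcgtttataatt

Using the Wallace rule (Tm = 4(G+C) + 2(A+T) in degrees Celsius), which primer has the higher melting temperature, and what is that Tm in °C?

Primer 1, 60°C

Primer 1: A+T=8, G+C=11 → Tm = 2(8)+4(11) = 60°C
Primer 2: A+T=12, G+C=3 → Tm = 2(12)+4(3) = 36°C
60°C vs 36°C → primer 1 is higher.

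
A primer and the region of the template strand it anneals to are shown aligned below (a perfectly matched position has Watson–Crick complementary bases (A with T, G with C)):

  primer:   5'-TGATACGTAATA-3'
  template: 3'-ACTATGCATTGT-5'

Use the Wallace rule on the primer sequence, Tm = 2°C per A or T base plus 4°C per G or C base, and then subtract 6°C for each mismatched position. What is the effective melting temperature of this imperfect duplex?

Primer base counts: A=5, T=4, G=2, C=1 → A+T=9, G+C=3
Perfect-match Tm = 2(9) + 4(3) = 18 + 12 = 30°C
Mismatches (positions where the bases are not complementary): 1 (at position 11)
Effective Tm = 30 − 1×6 = 30 − 6 = 24°C

24°C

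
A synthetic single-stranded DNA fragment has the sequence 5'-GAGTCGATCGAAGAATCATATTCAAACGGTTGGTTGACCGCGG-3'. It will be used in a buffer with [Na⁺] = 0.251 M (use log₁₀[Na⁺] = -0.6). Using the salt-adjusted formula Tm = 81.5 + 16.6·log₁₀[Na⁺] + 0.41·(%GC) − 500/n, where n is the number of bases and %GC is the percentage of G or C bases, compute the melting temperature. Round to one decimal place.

Length n = 43. G=13, A=12, C=8, T=10
G+C = 21, so %GC = 21/43 × 100 = 48.837%
Salt term: 16.6 × (-0.6) = -9.96
GC term: 0.41 × 48.837 = 20.023; length term: −500/43 = −11.628
Tm = 81.5 + (-9.96) + 20.023 − 11.628 = 79.935 → 79.9°C

79.9°C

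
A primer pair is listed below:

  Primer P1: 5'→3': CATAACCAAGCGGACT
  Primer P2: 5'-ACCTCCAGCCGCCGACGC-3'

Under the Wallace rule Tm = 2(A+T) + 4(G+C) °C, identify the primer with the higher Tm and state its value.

Primer P1: A+T=8, G+C=8 → Tm = 2(8)+4(8) = 48°C
Primer P2: A+T=4, G+C=14 → Tm = 2(4)+4(14) = 64°C
48°C vs 64°C → primer P2 is higher.

Primer P2, 64°C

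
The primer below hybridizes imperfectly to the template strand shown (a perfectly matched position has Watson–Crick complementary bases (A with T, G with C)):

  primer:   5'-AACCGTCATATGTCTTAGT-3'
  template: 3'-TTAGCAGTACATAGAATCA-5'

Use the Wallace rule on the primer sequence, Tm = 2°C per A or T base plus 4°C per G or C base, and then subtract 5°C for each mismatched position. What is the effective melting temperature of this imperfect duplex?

Primer base counts: A=5, T=7, G=3, C=4 → A+T=12, G+C=7
Perfect-match Tm = 2(12) + 4(7) = 24 + 28 = 52°C
Mismatches (positions where the bases are not complementary): 3 (at positions 3, 10, 12)
Effective Tm = 52 − 3×5 = 52 − 15 = 37°C

37°C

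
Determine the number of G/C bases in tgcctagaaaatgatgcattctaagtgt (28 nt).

10

G=6, A=9, C=4, T=9
G+C = 6 + 4 = 10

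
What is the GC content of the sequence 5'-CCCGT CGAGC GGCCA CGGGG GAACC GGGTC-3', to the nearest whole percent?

80%

T=2, C=11, A=4, G=13
G+C = 13 + 11 = 24 out of 30 bases
%GC = 24/30 × 100 = 80% ≈ 80%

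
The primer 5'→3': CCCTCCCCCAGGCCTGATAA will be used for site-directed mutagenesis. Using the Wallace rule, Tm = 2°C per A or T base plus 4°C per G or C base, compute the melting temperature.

Base counts: A=4, G=3, T=3, C=10
A+T = 7, G+C = 13
Tm = 2×7 + 4×13 = 66°C

66°C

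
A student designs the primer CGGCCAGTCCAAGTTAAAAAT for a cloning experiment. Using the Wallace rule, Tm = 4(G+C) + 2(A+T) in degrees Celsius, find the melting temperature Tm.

A=8, T=4, C=5, G=4
AT pairs contribute 12, GC pairs contribute 9.
Tm = 2×12 + 4×9 = 60°C

60°C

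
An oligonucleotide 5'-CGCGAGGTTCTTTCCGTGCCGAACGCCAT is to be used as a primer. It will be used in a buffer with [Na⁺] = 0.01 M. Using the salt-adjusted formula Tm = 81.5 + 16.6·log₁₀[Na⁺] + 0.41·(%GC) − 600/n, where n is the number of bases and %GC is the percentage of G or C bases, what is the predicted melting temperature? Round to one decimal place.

Length n = 29. C=10, A=4, T=7, G=8
G+C = 18, so %GC = 18/29 × 100 = 62.069%
Salt term: 16.6 × (-2) = -33.2
GC term: 0.41 × 62.069 = 25.448; length term: −600/29 = −20.69
Tm = 81.5 + (-33.2) + 25.448 − 20.69 = 53.058 → 53.1°C

53.1°C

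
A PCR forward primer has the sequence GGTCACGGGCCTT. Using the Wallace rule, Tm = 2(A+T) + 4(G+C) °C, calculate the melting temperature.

44°C

G=5, T=3, A=1, C=4
A+T = 4, G+C = 9
Tm = 2×4 + 4×9 = 44°C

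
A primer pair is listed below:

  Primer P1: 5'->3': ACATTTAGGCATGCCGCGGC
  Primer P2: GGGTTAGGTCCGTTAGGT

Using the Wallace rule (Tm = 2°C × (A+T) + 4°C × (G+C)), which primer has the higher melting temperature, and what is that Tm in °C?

Primer P1: A+T=8, G+C=12 → Tm = 2(8)+4(12) = 64°C
Primer P2: A+T=8, G+C=10 → Tm = 2(8)+4(10) = 56°C
64°C vs 56°C → primer P1 is higher.

Primer P1, 64°C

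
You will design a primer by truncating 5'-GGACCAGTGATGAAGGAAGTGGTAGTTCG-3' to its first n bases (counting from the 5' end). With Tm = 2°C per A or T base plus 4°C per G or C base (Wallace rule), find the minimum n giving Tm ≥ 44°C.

First 14 bases: GGACCAGTGATGAA → Tm = 42°C (< 44°C)
First 15 bases: GGACCAGTGATGAAG → Tm = 46°C (≥ 44°C)
Each additional base adds 2°C (A/T) or 4°C (G/C), so Tm is non-decreasing in n; n = 15 is the first length to reach 44°C.

n = 15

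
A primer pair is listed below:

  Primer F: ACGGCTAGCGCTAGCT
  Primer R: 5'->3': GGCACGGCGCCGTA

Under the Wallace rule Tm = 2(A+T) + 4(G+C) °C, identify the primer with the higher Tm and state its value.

Primer F: A+T=6, G+C=10 → Tm = 2(6)+4(10) = 52°C
Primer R: A+T=3, G+C=11 → Tm = 2(3)+4(11) = 50°C
52°C vs 50°C → primer F is higher.

Primer F, 52°C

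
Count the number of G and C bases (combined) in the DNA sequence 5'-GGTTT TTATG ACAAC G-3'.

A=4, G=4, T=6, C=2
Total G or C: 4 + 2 = 6

6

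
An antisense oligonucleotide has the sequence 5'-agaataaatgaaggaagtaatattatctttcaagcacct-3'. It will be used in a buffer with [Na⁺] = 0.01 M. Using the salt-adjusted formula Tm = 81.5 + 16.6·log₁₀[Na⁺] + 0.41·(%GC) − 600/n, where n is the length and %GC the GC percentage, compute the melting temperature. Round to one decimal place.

Length n = 39. Base counts: T=11, A=17, G=6, C=5
G+C = 11, so %GC = 11/39 × 100 = 28.205%
Salt term: 16.6 × (-2) = -33.2
GC term: 0.41 × 28.205 = 11.564; length term: −600/39 = −15.385
Tm = 81.5 + (-33.2) + 11.564 − 15.385 = 44.479 → 44.5°C

44.5°C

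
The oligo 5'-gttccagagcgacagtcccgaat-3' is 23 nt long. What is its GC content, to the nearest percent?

57%

Base counts: C=7, G=6, A=6, T=4
G+C = 6 + 7 = 13 out of 23 bases
%GC = 13/23 × 100 = 56.52% ≈ 57%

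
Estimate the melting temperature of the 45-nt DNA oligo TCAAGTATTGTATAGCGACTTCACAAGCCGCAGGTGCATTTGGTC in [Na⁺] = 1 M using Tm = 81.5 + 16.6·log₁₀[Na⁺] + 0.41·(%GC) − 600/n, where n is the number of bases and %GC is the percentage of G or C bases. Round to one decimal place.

Length n = 45. Counting bases: A=11, T=13, G=11, C=10
G+C = 21, so %GC = 21/45 × 100 = 46.667%
Salt term: 16.6 × (0) = 0
GC term: 0.41 × 46.667 = 19.133; length term: −600/45 = −13.333
Tm = 81.5 + (0) + 19.133 − 13.333 = 87.3 → 87.3°C

87.3°C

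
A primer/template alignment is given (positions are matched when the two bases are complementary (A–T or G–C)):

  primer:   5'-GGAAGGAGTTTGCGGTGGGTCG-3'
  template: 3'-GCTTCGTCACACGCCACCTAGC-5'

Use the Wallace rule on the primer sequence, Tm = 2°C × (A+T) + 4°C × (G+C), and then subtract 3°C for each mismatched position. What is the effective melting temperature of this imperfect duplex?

Primer base counts: A=3, T=5, G=12, C=2 → A+T=8, G+C=14
Perfect-match Tm = 2(8) + 4(14) = 16 + 56 = 72°C
Mismatches (positions where the bases are not complementary): 4 (at positions 1, 6, 10, 19)
Effective Tm = 72 − 4×3 = 72 − 12 = 60°C

60°C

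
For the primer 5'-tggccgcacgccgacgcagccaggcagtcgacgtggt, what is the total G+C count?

Scanning the sequence gives C=13, T=4, G=14, A=6.
Total G or C: 14 + 13 = 27

27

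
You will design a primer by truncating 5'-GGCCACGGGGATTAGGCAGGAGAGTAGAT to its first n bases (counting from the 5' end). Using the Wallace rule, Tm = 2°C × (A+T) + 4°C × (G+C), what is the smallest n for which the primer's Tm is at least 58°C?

n = 17

First 16 bases: GGCCACGGGGATTAGG → Tm = 54°C (< 58°C)
First 17 bases: GGCCACGGGGATTAGGC → Tm = 58°C (≥ 58°C)
Since every base adds ≥2°C, Tm only increases with n, so the threshold is first crossed at n = 17.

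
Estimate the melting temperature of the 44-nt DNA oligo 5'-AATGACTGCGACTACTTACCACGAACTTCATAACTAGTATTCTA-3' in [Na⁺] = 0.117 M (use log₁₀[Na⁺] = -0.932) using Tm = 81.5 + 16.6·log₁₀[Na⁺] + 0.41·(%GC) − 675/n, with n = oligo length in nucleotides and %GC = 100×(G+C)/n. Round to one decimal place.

65.6°C

Length n = 44. Scanning the sequence gives T=13, C=11, G=5, A=15.
G+C = 16, so %GC = 16/44 × 100 = 36.364%
Salt term: 16.6 × (-0.932) = -15.471
GC term: 0.41 × 36.364 = 14.909; length term: −675/44 = −15.341
Tm = 81.5 + (-15.471) + 14.909 − 15.341 = 65.597 → 65.6°C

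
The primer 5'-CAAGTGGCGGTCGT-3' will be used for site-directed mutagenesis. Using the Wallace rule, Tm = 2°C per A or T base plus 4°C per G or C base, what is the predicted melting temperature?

A=2, G=6, T=3, C=3
So N_AT = 5 and N_GC = 9.
Tm = 4·9 + 2·5 = 36 + 10 = 46°C

46°C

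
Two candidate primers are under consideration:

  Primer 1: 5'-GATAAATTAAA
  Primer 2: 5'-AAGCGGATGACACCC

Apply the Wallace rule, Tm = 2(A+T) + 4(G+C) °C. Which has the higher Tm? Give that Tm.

Primer 2, 48°C

Primer 1: A+T=10, G+C=1 → Tm = 2(10)+4(1) = 24°C
Primer 2: A+T=6, G+C=9 → Tm = 2(6)+4(9) = 48°C
24°C vs 48°C → primer 2 is higher.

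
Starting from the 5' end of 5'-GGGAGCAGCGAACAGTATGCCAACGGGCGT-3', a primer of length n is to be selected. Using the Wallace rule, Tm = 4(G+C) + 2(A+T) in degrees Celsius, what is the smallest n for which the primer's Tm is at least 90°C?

n = 28

First 27 bases: GGGAGCAGCGAACAGTATGCCAACGGG → Tm = 88°C (< 90°C)
First 28 bases: GGGAGCAGCGAACAGTATGCCAACGGGC → Tm = 92°C (≥ 90°C)
Since every base adds ≥2°C, Tm only increases with n, so the threshold is first crossed at n = 28.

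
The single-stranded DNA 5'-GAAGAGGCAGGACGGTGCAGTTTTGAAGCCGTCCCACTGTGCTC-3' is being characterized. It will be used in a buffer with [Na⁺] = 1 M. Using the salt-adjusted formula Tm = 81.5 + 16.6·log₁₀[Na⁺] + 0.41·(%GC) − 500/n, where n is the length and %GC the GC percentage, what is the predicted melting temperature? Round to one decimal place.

Length n = 44. Base counts: A=9, G=15, T=9, C=11
G+C = 26, so %GC = 26/44 × 100 = 59.091%
Salt term: 16.6 × (0) = 0
GC term: 0.41 × 59.091 = 24.227; length term: −500/44 = −11.364
Tm = 81.5 + (0) + 24.227 − 11.364 = 94.363 → 94.4°C

94.4°C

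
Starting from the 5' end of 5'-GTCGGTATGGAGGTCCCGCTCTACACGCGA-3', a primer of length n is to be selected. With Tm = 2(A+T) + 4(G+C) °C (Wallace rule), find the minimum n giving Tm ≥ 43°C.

n = 14

First 13 bases: GTCGGTATGGAGG → Tm = 42°C (< 43°C)
First 14 bases: GTCGGTATGGAGGT → Tm = 44°C (≥ 43°C)
Since every base adds ≥2°C, Tm only increases with n, so the threshold is first crossed at n = 14.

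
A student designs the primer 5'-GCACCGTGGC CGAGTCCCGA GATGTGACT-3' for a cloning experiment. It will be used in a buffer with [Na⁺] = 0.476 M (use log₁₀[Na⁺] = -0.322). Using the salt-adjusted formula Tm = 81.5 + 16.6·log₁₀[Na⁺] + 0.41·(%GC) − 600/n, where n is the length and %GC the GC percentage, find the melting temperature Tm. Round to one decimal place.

82.3°C

Length n = 29. T=5, A=5, C=9, G=10
G+C = 19, so %GC = 19/29 × 100 = 65.517%
Salt term: 16.6 × (-0.322) = -5.345
GC term: 0.41 × 65.517 = 26.862; length term: −600/29 = −20.69
Tm = 81.5 + (-5.345) + 26.862 − 20.69 = 82.327 → 82.3°C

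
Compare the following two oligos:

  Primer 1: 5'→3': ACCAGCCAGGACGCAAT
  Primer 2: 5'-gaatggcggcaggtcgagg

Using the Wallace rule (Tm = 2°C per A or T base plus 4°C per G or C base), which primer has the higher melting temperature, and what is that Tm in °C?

Primer 1: A+T=7, G+C=10 → Tm = 2(7)+4(10) = 54°C
Primer 2: A+T=6, G+C=13 → Tm = 2(6)+4(13) = 64°C
54°C vs 64°C → primer 2 is higher.

Primer 2, 64°C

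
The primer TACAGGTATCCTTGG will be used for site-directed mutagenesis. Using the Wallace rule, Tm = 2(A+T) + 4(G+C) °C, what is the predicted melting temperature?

44°C

Scanning the sequence gives G=4, T=5, A=3, C=3.
So N_AT = 8 and N_GC = 7.
Tm = 2×8 + 4×7 = 44°C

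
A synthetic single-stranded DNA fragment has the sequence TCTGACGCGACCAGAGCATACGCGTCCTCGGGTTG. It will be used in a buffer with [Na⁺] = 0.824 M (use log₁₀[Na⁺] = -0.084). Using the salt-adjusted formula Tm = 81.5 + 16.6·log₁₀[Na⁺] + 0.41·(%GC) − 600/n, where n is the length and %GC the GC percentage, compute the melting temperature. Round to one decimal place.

Length n = 35. Counting bases: A=6, C=11, T=7, G=11
G+C = 22, so %GC = 22/35 × 100 = 62.857%
Salt term: 16.6 × (-0.084) = -1.394
GC term: 0.41 × 62.857 = 25.771; length term: −600/35 = −17.143
Tm = 81.5 + (-1.394) + 25.771 − 17.143 = 88.734 → 88.7°C

88.7°C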